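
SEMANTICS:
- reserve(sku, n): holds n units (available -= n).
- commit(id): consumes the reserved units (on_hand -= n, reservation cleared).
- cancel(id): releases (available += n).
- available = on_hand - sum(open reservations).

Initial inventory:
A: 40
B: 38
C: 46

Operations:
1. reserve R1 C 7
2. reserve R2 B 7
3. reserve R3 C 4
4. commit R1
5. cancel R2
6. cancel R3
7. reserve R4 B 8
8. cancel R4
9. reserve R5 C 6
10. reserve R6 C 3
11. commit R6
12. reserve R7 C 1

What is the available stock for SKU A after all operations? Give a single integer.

Answer: 40

Derivation:
Step 1: reserve R1 C 7 -> on_hand[A=40 B=38 C=46] avail[A=40 B=38 C=39] open={R1}
Step 2: reserve R2 B 7 -> on_hand[A=40 B=38 C=46] avail[A=40 B=31 C=39] open={R1,R2}
Step 3: reserve R3 C 4 -> on_hand[A=40 B=38 C=46] avail[A=40 B=31 C=35] open={R1,R2,R3}
Step 4: commit R1 -> on_hand[A=40 B=38 C=39] avail[A=40 B=31 C=35] open={R2,R3}
Step 5: cancel R2 -> on_hand[A=40 B=38 C=39] avail[A=40 B=38 C=35] open={R3}
Step 6: cancel R3 -> on_hand[A=40 B=38 C=39] avail[A=40 B=38 C=39] open={}
Step 7: reserve R4 B 8 -> on_hand[A=40 B=38 C=39] avail[A=40 B=30 C=39] open={R4}
Step 8: cancel R4 -> on_hand[A=40 B=38 C=39] avail[A=40 B=38 C=39] open={}
Step 9: reserve R5 C 6 -> on_hand[A=40 B=38 C=39] avail[A=40 B=38 C=33] open={R5}
Step 10: reserve R6 C 3 -> on_hand[A=40 B=38 C=39] avail[A=40 B=38 C=30] open={R5,R6}
Step 11: commit R6 -> on_hand[A=40 B=38 C=36] avail[A=40 B=38 C=30] open={R5}
Step 12: reserve R7 C 1 -> on_hand[A=40 B=38 C=36] avail[A=40 B=38 C=29] open={R5,R7}
Final available[A] = 40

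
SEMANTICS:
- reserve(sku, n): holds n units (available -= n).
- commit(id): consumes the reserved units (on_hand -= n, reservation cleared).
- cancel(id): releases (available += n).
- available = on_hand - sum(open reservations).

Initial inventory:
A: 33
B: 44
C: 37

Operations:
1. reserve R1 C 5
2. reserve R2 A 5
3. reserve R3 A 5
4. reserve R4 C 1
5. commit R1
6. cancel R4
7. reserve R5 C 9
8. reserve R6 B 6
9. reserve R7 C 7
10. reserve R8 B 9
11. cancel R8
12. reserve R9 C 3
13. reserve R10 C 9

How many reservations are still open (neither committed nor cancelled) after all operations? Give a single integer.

Answer: 7

Derivation:
Step 1: reserve R1 C 5 -> on_hand[A=33 B=44 C=37] avail[A=33 B=44 C=32] open={R1}
Step 2: reserve R2 A 5 -> on_hand[A=33 B=44 C=37] avail[A=28 B=44 C=32] open={R1,R2}
Step 3: reserve R3 A 5 -> on_hand[A=33 B=44 C=37] avail[A=23 B=44 C=32] open={R1,R2,R3}
Step 4: reserve R4 C 1 -> on_hand[A=33 B=44 C=37] avail[A=23 B=44 C=31] open={R1,R2,R3,R4}
Step 5: commit R1 -> on_hand[A=33 B=44 C=32] avail[A=23 B=44 C=31] open={R2,R3,R4}
Step 6: cancel R4 -> on_hand[A=33 B=44 C=32] avail[A=23 B=44 C=32] open={R2,R3}
Step 7: reserve R5 C 9 -> on_hand[A=33 B=44 C=32] avail[A=23 B=44 C=23] open={R2,R3,R5}
Step 8: reserve R6 B 6 -> on_hand[A=33 B=44 C=32] avail[A=23 B=38 C=23] open={R2,R3,R5,R6}
Step 9: reserve R7 C 7 -> on_hand[A=33 B=44 C=32] avail[A=23 B=38 C=16] open={R2,R3,R5,R6,R7}
Step 10: reserve R8 B 9 -> on_hand[A=33 B=44 C=32] avail[A=23 B=29 C=16] open={R2,R3,R5,R6,R7,R8}
Step 11: cancel R8 -> on_hand[A=33 B=44 C=32] avail[A=23 B=38 C=16] open={R2,R3,R5,R6,R7}
Step 12: reserve R9 C 3 -> on_hand[A=33 B=44 C=32] avail[A=23 B=38 C=13] open={R2,R3,R5,R6,R7,R9}
Step 13: reserve R10 C 9 -> on_hand[A=33 B=44 C=32] avail[A=23 B=38 C=4] open={R10,R2,R3,R5,R6,R7,R9}
Open reservations: ['R10', 'R2', 'R3', 'R5', 'R6', 'R7', 'R9'] -> 7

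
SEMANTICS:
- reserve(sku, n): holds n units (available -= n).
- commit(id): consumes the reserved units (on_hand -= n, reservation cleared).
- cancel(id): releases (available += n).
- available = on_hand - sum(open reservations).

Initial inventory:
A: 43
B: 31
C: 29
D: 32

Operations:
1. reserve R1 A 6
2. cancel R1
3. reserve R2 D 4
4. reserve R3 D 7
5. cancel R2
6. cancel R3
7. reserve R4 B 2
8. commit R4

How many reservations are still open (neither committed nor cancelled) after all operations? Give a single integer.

Step 1: reserve R1 A 6 -> on_hand[A=43 B=31 C=29 D=32] avail[A=37 B=31 C=29 D=32] open={R1}
Step 2: cancel R1 -> on_hand[A=43 B=31 C=29 D=32] avail[A=43 B=31 C=29 D=32] open={}
Step 3: reserve R2 D 4 -> on_hand[A=43 B=31 C=29 D=32] avail[A=43 B=31 C=29 D=28] open={R2}
Step 4: reserve R3 D 7 -> on_hand[A=43 B=31 C=29 D=32] avail[A=43 B=31 C=29 D=21] open={R2,R3}
Step 5: cancel R2 -> on_hand[A=43 B=31 C=29 D=32] avail[A=43 B=31 C=29 D=25] open={R3}
Step 6: cancel R3 -> on_hand[A=43 B=31 C=29 D=32] avail[A=43 B=31 C=29 D=32] open={}
Step 7: reserve R4 B 2 -> on_hand[A=43 B=31 C=29 D=32] avail[A=43 B=29 C=29 D=32] open={R4}
Step 8: commit R4 -> on_hand[A=43 B=29 C=29 D=32] avail[A=43 B=29 C=29 D=32] open={}
Open reservations: [] -> 0

Answer: 0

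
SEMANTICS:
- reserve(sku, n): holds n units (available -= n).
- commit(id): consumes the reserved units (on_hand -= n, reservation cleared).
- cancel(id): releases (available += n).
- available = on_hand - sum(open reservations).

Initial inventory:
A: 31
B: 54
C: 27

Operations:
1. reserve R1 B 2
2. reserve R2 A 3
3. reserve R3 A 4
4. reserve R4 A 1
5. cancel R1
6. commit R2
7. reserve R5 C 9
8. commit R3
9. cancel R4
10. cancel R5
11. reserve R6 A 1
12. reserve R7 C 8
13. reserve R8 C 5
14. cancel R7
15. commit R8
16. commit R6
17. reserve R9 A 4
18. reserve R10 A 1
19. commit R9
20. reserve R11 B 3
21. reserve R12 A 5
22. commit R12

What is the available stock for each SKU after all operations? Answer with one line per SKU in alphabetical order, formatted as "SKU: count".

Answer: A: 13
B: 51
C: 22

Derivation:
Step 1: reserve R1 B 2 -> on_hand[A=31 B=54 C=27] avail[A=31 B=52 C=27] open={R1}
Step 2: reserve R2 A 3 -> on_hand[A=31 B=54 C=27] avail[A=28 B=52 C=27] open={R1,R2}
Step 3: reserve R3 A 4 -> on_hand[A=31 B=54 C=27] avail[A=24 B=52 C=27] open={R1,R2,R3}
Step 4: reserve R4 A 1 -> on_hand[A=31 B=54 C=27] avail[A=23 B=52 C=27] open={R1,R2,R3,R4}
Step 5: cancel R1 -> on_hand[A=31 B=54 C=27] avail[A=23 B=54 C=27] open={R2,R3,R4}
Step 6: commit R2 -> on_hand[A=28 B=54 C=27] avail[A=23 B=54 C=27] open={R3,R4}
Step 7: reserve R5 C 9 -> on_hand[A=28 B=54 C=27] avail[A=23 B=54 C=18] open={R3,R4,R5}
Step 8: commit R3 -> on_hand[A=24 B=54 C=27] avail[A=23 B=54 C=18] open={R4,R5}
Step 9: cancel R4 -> on_hand[A=24 B=54 C=27] avail[A=24 B=54 C=18] open={R5}
Step 10: cancel R5 -> on_hand[A=24 B=54 C=27] avail[A=24 B=54 C=27] open={}
Step 11: reserve R6 A 1 -> on_hand[A=24 B=54 C=27] avail[A=23 B=54 C=27] open={R6}
Step 12: reserve R7 C 8 -> on_hand[A=24 B=54 C=27] avail[A=23 B=54 C=19] open={R6,R7}
Step 13: reserve R8 C 5 -> on_hand[A=24 B=54 C=27] avail[A=23 B=54 C=14] open={R6,R7,R8}
Step 14: cancel R7 -> on_hand[A=24 B=54 C=27] avail[A=23 B=54 C=22] open={R6,R8}
Step 15: commit R8 -> on_hand[A=24 B=54 C=22] avail[A=23 B=54 C=22] open={R6}
Step 16: commit R6 -> on_hand[A=23 B=54 C=22] avail[A=23 B=54 C=22] open={}
Step 17: reserve R9 A 4 -> on_hand[A=23 B=54 C=22] avail[A=19 B=54 C=22] open={R9}
Step 18: reserve R10 A 1 -> on_hand[A=23 B=54 C=22] avail[A=18 B=54 C=22] open={R10,R9}
Step 19: commit R9 -> on_hand[A=19 B=54 C=22] avail[A=18 B=54 C=22] open={R10}
Step 20: reserve R11 B 3 -> on_hand[A=19 B=54 C=22] avail[A=18 B=51 C=22] open={R10,R11}
Step 21: reserve R12 A 5 -> on_hand[A=19 B=54 C=22] avail[A=13 B=51 C=22] open={R10,R11,R12}
Step 22: commit R12 -> on_hand[A=14 B=54 C=22] avail[A=13 B=51 C=22] open={R10,R11}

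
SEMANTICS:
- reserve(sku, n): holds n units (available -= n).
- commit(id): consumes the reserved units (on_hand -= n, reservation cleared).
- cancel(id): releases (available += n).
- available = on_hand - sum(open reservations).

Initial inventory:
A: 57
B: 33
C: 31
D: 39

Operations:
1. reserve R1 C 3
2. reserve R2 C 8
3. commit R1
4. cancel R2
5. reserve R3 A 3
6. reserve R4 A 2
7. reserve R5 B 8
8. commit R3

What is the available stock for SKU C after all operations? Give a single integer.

Answer: 28

Derivation:
Step 1: reserve R1 C 3 -> on_hand[A=57 B=33 C=31 D=39] avail[A=57 B=33 C=28 D=39] open={R1}
Step 2: reserve R2 C 8 -> on_hand[A=57 B=33 C=31 D=39] avail[A=57 B=33 C=20 D=39] open={R1,R2}
Step 3: commit R1 -> on_hand[A=57 B=33 C=28 D=39] avail[A=57 B=33 C=20 D=39] open={R2}
Step 4: cancel R2 -> on_hand[A=57 B=33 C=28 D=39] avail[A=57 B=33 C=28 D=39] open={}
Step 5: reserve R3 A 3 -> on_hand[A=57 B=33 C=28 D=39] avail[A=54 B=33 C=28 D=39] open={R3}
Step 6: reserve R4 A 2 -> on_hand[A=57 B=33 C=28 D=39] avail[A=52 B=33 C=28 D=39] open={R3,R4}
Step 7: reserve R5 B 8 -> on_hand[A=57 B=33 C=28 D=39] avail[A=52 B=25 C=28 D=39] open={R3,R4,R5}
Step 8: commit R3 -> on_hand[A=54 B=33 C=28 D=39] avail[A=52 B=25 C=28 D=39] open={R4,R5}
Final available[C] = 28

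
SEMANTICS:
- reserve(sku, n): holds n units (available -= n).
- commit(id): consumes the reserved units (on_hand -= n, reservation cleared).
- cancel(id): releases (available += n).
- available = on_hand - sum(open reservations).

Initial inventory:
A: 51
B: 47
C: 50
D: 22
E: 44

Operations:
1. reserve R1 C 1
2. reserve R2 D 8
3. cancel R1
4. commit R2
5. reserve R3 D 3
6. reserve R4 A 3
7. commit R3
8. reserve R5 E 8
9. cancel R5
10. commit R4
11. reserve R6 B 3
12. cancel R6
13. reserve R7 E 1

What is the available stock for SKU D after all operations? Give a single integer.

Step 1: reserve R1 C 1 -> on_hand[A=51 B=47 C=50 D=22 E=44] avail[A=51 B=47 C=49 D=22 E=44] open={R1}
Step 2: reserve R2 D 8 -> on_hand[A=51 B=47 C=50 D=22 E=44] avail[A=51 B=47 C=49 D=14 E=44] open={R1,R2}
Step 3: cancel R1 -> on_hand[A=51 B=47 C=50 D=22 E=44] avail[A=51 B=47 C=50 D=14 E=44] open={R2}
Step 4: commit R2 -> on_hand[A=51 B=47 C=50 D=14 E=44] avail[A=51 B=47 C=50 D=14 E=44] open={}
Step 5: reserve R3 D 3 -> on_hand[A=51 B=47 C=50 D=14 E=44] avail[A=51 B=47 C=50 D=11 E=44] open={R3}
Step 6: reserve R4 A 3 -> on_hand[A=51 B=47 C=50 D=14 E=44] avail[A=48 B=47 C=50 D=11 E=44] open={R3,R4}
Step 7: commit R3 -> on_hand[A=51 B=47 C=50 D=11 E=44] avail[A=48 B=47 C=50 D=11 E=44] open={R4}
Step 8: reserve R5 E 8 -> on_hand[A=51 B=47 C=50 D=11 E=44] avail[A=48 B=47 C=50 D=11 E=36] open={R4,R5}
Step 9: cancel R5 -> on_hand[A=51 B=47 C=50 D=11 E=44] avail[A=48 B=47 C=50 D=11 E=44] open={R4}
Step 10: commit R4 -> on_hand[A=48 B=47 C=50 D=11 E=44] avail[A=48 B=47 C=50 D=11 E=44] open={}
Step 11: reserve R6 B 3 -> on_hand[A=48 B=47 C=50 D=11 E=44] avail[A=48 B=44 C=50 D=11 E=44] open={R6}
Step 12: cancel R6 -> on_hand[A=48 B=47 C=50 D=11 E=44] avail[A=48 B=47 C=50 D=11 E=44] open={}
Step 13: reserve R7 E 1 -> on_hand[A=48 B=47 C=50 D=11 E=44] avail[A=48 B=47 C=50 D=11 E=43] open={R7}
Final available[D] = 11

Answer: 11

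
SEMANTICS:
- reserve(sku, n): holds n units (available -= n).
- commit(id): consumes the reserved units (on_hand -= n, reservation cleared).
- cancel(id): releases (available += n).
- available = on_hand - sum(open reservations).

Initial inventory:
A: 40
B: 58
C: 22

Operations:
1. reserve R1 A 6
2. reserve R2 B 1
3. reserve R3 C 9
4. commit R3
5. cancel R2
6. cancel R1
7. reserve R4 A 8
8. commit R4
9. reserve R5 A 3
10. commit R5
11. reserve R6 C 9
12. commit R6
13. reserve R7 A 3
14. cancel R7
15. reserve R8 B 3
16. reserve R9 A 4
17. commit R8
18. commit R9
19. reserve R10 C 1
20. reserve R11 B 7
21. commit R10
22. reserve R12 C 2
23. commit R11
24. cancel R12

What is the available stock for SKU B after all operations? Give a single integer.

Answer: 48

Derivation:
Step 1: reserve R1 A 6 -> on_hand[A=40 B=58 C=22] avail[A=34 B=58 C=22] open={R1}
Step 2: reserve R2 B 1 -> on_hand[A=40 B=58 C=22] avail[A=34 B=57 C=22] open={R1,R2}
Step 3: reserve R3 C 9 -> on_hand[A=40 B=58 C=22] avail[A=34 B=57 C=13] open={R1,R2,R3}
Step 4: commit R3 -> on_hand[A=40 B=58 C=13] avail[A=34 B=57 C=13] open={R1,R2}
Step 5: cancel R2 -> on_hand[A=40 B=58 C=13] avail[A=34 B=58 C=13] open={R1}
Step 6: cancel R1 -> on_hand[A=40 B=58 C=13] avail[A=40 B=58 C=13] open={}
Step 7: reserve R4 A 8 -> on_hand[A=40 B=58 C=13] avail[A=32 B=58 C=13] open={R4}
Step 8: commit R4 -> on_hand[A=32 B=58 C=13] avail[A=32 B=58 C=13] open={}
Step 9: reserve R5 A 3 -> on_hand[A=32 B=58 C=13] avail[A=29 B=58 C=13] open={R5}
Step 10: commit R5 -> on_hand[A=29 B=58 C=13] avail[A=29 B=58 C=13] open={}
Step 11: reserve R6 C 9 -> on_hand[A=29 B=58 C=13] avail[A=29 B=58 C=4] open={R6}
Step 12: commit R6 -> on_hand[A=29 B=58 C=4] avail[A=29 B=58 C=4] open={}
Step 13: reserve R7 A 3 -> on_hand[A=29 B=58 C=4] avail[A=26 B=58 C=4] open={R7}
Step 14: cancel R7 -> on_hand[A=29 B=58 C=4] avail[A=29 B=58 C=4] open={}
Step 15: reserve R8 B 3 -> on_hand[A=29 B=58 C=4] avail[A=29 B=55 C=4] open={R8}
Step 16: reserve R9 A 4 -> on_hand[A=29 B=58 C=4] avail[A=25 B=55 C=4] open={R8,R9}
Step 17: commit R8 -> on_hand[A=29 B=55 C=4] avail[A=25 B=55 C=4] open={R9}
Step 18: commit R9 -> on_hand[A=25 B=55 C=4] avail[A=25 B=55 C=4] open={}
Step 19: reserve R10 C 1 -> on_hand[A=25 B=55 C=4] avail[A=25 B=55 C=3] open={R10}
Step 20: reserve R11 B 7 -> on_hand[A=25 B=55 C=4] avail[A=25 B=48 C=3] open={R10,R11}
Step 21: commit R10 -> on_hand[A=25 B=55 C=3] avail[A=25 B=48 C=3] open={R11}
Step 22: reserve R12 C 2 -> on_hand[A=25 B=55 C=3] avail[A=25 B=48 C=1] open={R11,R12}
Step 23: commit R11 -> on_hand[A=25 B=48 C=3] avail[A=25 B=48 C=1] open={R12}
Step 24: cancel R12 -> on_hand[A=25 B=48 C=3] avail[A=25 B=48 C=3] open={}
Final available[B] = 48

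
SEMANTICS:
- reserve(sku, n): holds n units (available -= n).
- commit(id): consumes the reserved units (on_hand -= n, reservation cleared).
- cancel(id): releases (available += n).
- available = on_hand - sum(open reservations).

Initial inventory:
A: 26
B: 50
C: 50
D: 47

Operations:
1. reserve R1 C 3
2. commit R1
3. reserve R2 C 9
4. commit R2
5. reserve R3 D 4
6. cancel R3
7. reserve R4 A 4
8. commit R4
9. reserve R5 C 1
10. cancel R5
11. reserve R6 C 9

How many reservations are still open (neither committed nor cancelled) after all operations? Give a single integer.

Answer: 1

Derivation:
Step 1: reserve R1 C 3 -> on_hand[A=26 B=50 C=50 D=47] avail[A=26 B=50 C=47 D=47] open={R1}
Step 2: commit R1 -> on_hand[A=26 B=50 C=47 D=47] avail[A=26 B=50 C=47 D=47] open={}
Step 3: reserve R2 C 9 -> on_hand[A=26 B=50 C=47 D=47] avail[A=26 B=50 C=38 D=47] open={R2}
Step 4: commit R2 -> on_hand[A=26 B=50 C=38 D=47] avail[A=26 B=50 C=38 D=47] open={}
Step 5: reserve R3 D 4 -> on_hand[A=26 B=50 C=38 D=47] avail[A=26 B=50 C=38 D=43] open={R3}
Step 6: cancel R3 -> on_hand[A=26 B=50 C=38 D=47] avail[A=26 B=50 C=38 D=47] open={}
Step 7: reserve R4 A 4 -> on_hand[A=26 B=50 C=38 D=47] avail[A=22 B=50 C=38 D=47] open={R4}
Step 8: commit R4 -> on_hand[A=22 B=50 C=38 D=47] avail[A=22 B=50 C=38 D=47] open={}
Step 9: reserve R5 C 1 -> on_hand[A=22 B=50 C=38 D=47] avail[A=22 B=50 C=37 D=47] open={R5}
Step 10: cancel R5 -> on_hand[A=22 B=50 C=38 D=47] avail[A=22 B=50 C=38 D=47] open={}
Step 11: reserve R6 C 9 -> on_hand[A=22 B=50 C=38 D=47] avail[A=22 B=50 C=29 D=47] open={R6}
Open reservations: ['R6'] -> 1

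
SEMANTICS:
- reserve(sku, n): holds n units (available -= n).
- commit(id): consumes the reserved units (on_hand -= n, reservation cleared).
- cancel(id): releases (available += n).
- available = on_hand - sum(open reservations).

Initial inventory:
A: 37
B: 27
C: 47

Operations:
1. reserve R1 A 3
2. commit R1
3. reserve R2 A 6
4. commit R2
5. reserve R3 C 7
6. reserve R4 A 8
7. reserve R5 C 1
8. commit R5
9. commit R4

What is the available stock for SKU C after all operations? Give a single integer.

Step 1: reserve R1 A 3 -> on_hand[A=37 B=27 C=47] avail[A=34 B=27 C=47] open={R1}
Step 2: commit R1 -> on_hand[A=34 B=27 C=47] avail[A=34 B=27 C=47] open={}
Step 3: reserve R2 A 6 -> on_hand[A=34 B=27 C=47] avail[A=28 B=27 C=47] open={R2}
Step 4: commit R2 -> on_hand[A=28 B=27 C=47] avail[A=28 B=27 C=47] open={}
Step 5: reserve R3 C 7 -> on_hand[A=28 B=27 C=47] avail[A=28 B=27 C=40] open={R3}
Step 6: reserve R4 A 8 -> on_hand[A=28 B=27 C=47] avail[A=20 B=27 C=40] open={R3,R4}
Step 7: reserve R5 C 1 -> on_hand[A=28 B=27 C=47] avail[A=20 B=27 C=39] open={R3,R4,R5}
Step 8: commit R5 -> on_hand[A=28 B=27 C=46] avail[A=20 B=27 C=39] open={R3,R4}
Step 9: commit R4 -> on_hand[A=20 B=27 C=46] avail[A=20 B=27 C=39] open={R3}
Final available[C] = 39

Answer: 39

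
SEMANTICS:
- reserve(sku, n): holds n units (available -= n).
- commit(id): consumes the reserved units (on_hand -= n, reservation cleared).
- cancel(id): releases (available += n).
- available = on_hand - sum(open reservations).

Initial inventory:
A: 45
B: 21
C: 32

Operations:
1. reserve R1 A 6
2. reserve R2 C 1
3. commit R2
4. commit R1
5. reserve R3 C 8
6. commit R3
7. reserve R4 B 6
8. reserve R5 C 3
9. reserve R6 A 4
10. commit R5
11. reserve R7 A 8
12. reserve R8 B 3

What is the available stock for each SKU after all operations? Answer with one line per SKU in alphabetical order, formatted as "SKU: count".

Answer: A: 27
B: 12
C: 20

Derivation:
Step 1: reserve R1 A 6 -> on_hand[A=45 B=21 C=32] avail[A=39 B=21 C=32] open={R1}
Step 2: reserve R2 C 1 -> on_hand[A=45 B=21 C=32] avail[A=39 B=21 C=31] open={R1,R2}
Step 3: commit R2 -> on_hand[A=45 B=21 C=31] avail[A=39 B=21 C=31] open={R1}
Step 4: commit R1 -> on_hand[A=39 B=21 C=31] avail[A=39 B=21 C=31] open={}
Step 5: reserve R3 C 8 -> on_hand[A=39 B=21 C=31] avail[A=39 B=21 C=23] open={R3}
Step 6: commit R3 -> on_hand[A=39 B=21 C=23] avail[A=39 B=21 C=23] open={}
Step 7: reserve R4 B 6 -> on_hand[A=39 B=21 C=23] avail[A=39 B=15 C=23] open={R4}
Step 8: reserve R5 C 3 -> on_hand[A=39 B=21 C=23] avail[A=39 B=15 C=20] open={R4,R5}
Step 9: reserve R6 A 4 -> on_hand[A=39 B=21 C=23] avail[A=35 B=15 C=20] open={R4,R5,R6}
Step 10: commit R5 -> on_hand[A=39 B=21 C=20] avail[A=35 B=15 C=20] open={R4,R6}
Step 11: reserve R7 A 8 -> on_hand[A=39 B=21 C=20] avail[A=27 B=15 C=20] open={R4,R6,R7}
Step 12: reserve R8 B 3 -> on_hand[A=39 B=21 C=20] avail[A=27 B=12 C=20] open={R4,R6,R7,R8}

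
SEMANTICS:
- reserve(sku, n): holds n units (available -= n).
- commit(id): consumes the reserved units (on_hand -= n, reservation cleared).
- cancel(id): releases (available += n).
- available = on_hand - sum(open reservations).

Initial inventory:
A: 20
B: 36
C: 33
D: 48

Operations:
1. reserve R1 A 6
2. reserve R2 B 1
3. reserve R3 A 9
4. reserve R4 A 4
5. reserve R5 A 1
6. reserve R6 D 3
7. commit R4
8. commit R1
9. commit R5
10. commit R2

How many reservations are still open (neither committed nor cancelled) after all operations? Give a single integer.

Answer: 2

Derivation:
Step 1: reserve R1 A 6 -> on_hand[A=20 B=36 C=33 D=48] avail[A=14 B=36 C=33 D=48] open={R1}
Step 2: reserve R2 B 1 -> on_hand[A=20 B=36 C=33 D=48] avail[A=14 B=35 C=33 D=48] open={R1,R2}
Step 3: reserve R3 A 9 -> on_hand[A=20 B=36 C=33 D=48] avail[A=5 B=35 C=33 D=48] open={R1,R2,R3}
Step 4: reserve R4 A 4 -> on_hand[A=20 B=36 C=33 D=48] avail[A=1 B=35 C=33 D=48] open={R1,R2,R3,R4}
Step 5: reserve R5 A 1 -> on_hand[A=20 B=36 C=33 D=48] avail[A=0 B=35 C=33 D=48] open={R1,R2,R3,R4,R5}
Step 6: reserve R6 D 3 -> on_hand[A=20 B=36 C=33 D=48] avail[A=0 B=35 C=33 D=45] open={R1,R2,R3,R4,R5,R6}
Step 7: commit R4 -> on_hand[A=16 B=36 C=33 D=48] avail[A=0 B=35 C=33 D=45] open={R1,R2,R3,R5,R6}
Step 8: commit R1 -> on_hand[A=10 B=36 C=33 D=48] avail[A=0 B=35 C=33 D=45] open={R2,R3,R5,R6}
Step 9: commit R5 -> on_hand[A=9 B=36 C=33 D=48] avail[A=0 B=35 C=33 D=45] open={R2,R3,R6}
Step 10: commit R2 -> on_hand[A=9 B=35 C=33 D=48] avail[A=0 B=35 C=33 D=45] open={R3,R6}
Open reservations: ['R3', 'R6'] -> 2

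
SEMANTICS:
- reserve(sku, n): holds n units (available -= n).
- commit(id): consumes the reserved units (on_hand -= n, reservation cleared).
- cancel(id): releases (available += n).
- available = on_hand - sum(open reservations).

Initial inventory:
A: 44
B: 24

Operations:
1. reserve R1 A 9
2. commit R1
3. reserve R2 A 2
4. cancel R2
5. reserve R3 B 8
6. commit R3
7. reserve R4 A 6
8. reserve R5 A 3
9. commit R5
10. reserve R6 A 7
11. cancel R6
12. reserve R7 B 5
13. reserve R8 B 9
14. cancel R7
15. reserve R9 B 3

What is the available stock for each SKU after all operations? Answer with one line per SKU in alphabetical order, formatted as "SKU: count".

Answer: A: 26
B: 4

Derivation:
Step 1: reserve R1 A 9 -> on_hand[A=44 B=24] avail[A=35 B=24] open={R1}
Step 2: commit R1 -> on_hand[A=35 B=24] avail[A=35 B=24] open={}
Step 3: reserve R2 A 2 -> on_hand[A=35 B=24] avail[A=33 B=24] open={R2}
Step 4: cancel R2 -> on_hand[A=35 B=24] avail[A=35 B=24] open={}
Step 5: reserve R3 B 8 -> on_hand[A=35 B=24] avail[A=35 B=16] open={R3}
Step 6: commit R3 -> on_hand[A=35 B=16] avail[A=35 B=16] open={}
Step 7: reserve R4 A 6 -> on_hand[A=35 B=16] avail[A=29 B=16] open={R4}
Step 8: reserve R5 A 3 -> on_hand[A=35 B=16] avail[A=26 B=16] open={R4,R5}
Step 9: commit R5 -> on_hand[A=32 B=16] avail[A=26 B=16] open={R4}
Step 10: reserve R6 A 7 -> on_hand[A=32 B=16] avail[A=19 B=16] open={R4,R6}
Step 11: cancel R6 -> on_hand[A=32 B=16] avail[A=26 B=16] open={R4}
Step 12: reserve R7 B 5 -> on_hand[A=32 B=16] avail[A=26 B=11] open={R4,R7}
Step 13: reserve R8 B 9 -> on_hand[A=32 B=16] avail[A=26 B=2] open={R4,R7,R8}
Step 14: cancel R7 -> on_hand[A=32 B=16] avail[A=26 B=7] open={R4,R8}
Step 15: reserve R9 B 3 -> on_hand[A=32 B=16] avail[A=26 B=4] open={R4,R8,R9}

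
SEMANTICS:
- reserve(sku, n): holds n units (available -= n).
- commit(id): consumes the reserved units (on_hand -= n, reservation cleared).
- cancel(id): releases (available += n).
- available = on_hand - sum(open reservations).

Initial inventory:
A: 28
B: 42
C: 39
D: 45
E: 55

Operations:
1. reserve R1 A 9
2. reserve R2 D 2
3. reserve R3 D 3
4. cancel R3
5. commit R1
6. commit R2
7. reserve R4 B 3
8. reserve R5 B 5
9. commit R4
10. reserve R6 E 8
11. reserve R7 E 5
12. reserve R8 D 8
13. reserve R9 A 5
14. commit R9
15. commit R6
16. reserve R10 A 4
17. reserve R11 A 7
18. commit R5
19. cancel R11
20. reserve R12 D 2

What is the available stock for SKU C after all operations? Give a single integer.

Step 1: reserve R1 A 9 -> on_hand[A=28 B=42 C=39 D=45 E=55] avail[A=19 B=42 C=39 D=45 E=55] open={R1}
Step 2: reserve R2 D 2 -> on_hand[A=28 B=42 C=39 D=45 E=55] avail[A=19 B=42 C=39 D=43 E=55] open={R1,R2}
Step 3: reserve R3 D 3 -> on_hand[A=28 B=42 C=39 D=45 E=55] avail[A=19 B=42 C=39 D=40 E=55] open={R1,R2,R3}
Step 4: cancel R3 -> on_hand[A=28 B=42 C=39 D=45 E=55] avail[A=19 B=42 C=39 D=43 E=55] open={R1,R2}
Step 5: commit R1 -> on_hand[A=19 B=42 C=39 D=45 E=55] avail[A=19 B=42 C=39 D=43 E=55] open={R2}
Step 6: commit R2 -> on_hand[A=19 B=42 C=39 D=43 E=55] avail[A=19 B=42 C=39 D=43 E=55] open={}
Step 7: reserve R4 B 3 -> on_hand[A=19 B=42 C=39 D=43 E=55] avail[A=19 B=39 C=39 D=43 E=55] open={R4}
Step 8: reserve R5 B 5 -> on_hand[A=19 B=42 C=39 D=43 E=55] avail[A=19 B=34 C=39 D=43 E=55] open={R4,R5}
Step 9: commit R4 -> on_hand[A=19 B=39 C=39 D=43 E=55] avail[A=19 B=34 C=39 D=43 E=55] open={R5}
Step 10: reserve R6 E 8 -> on_hand[A=19 B=39 C=39 D=43 E=55] avail[A=19 B=34 C=39 D=43 E=47] open={R5,R6}
Step 11: reserve R7 E 5 -> on_hand[A=19 B=39 C=39 D=43 E=55] avail[A=19 B=34 C=39 D=43 E=42] open={R5,R6,R7}
Step 12: reserve R8 D 8 -> on_hand[A=19 B=39 C=39 D=43 E=55] avail[A=19 B=34 C=39 D=35 E=42] open={R5,R6,R7,R8}
Step 13: reserve R9 A 5 -> on_hand[A=19 B=39 C=39 D=43 E=55] avail[A=14 B=34 C=39 D=35 E=42] open={R5,R6,R7,R8,R9}
Step 14: commit R9 -> on_hand[A=14 B=39 C=39 D=43 E=55] avail[A=14 B=34 C=39 D=35 E=42] open={R5,R6,R7,R8}
Step 15: commit R6 -> on_hand[A=14 B=39 C=39 D=43 E=47] avail[A=14 B=34 C=39 D=35 E=42] open={R5,R7,R8}
Step 16: reserve R10 A 4 -> on_hand[A=14 B=39 C=39 D=43 E=47] avail[A=10 B=34 C=39 D=35 E=42] open={R10,R5,R7,R8}
Step 17: reserve R11 A 7 -> on_hand[A=14 B=39 C=39 D=43 E=47] avail[A=3 B=34 C=39 D=35 E=42] open={R10,R11,R5,R7,R8}
Step 18: commit R5 -> on_hand[A=14 B=34 C=39 D=43 E=47] avail[A=3 B=34 C=39 D=35 E=42] open={R10,R11,R7,R8}
Step 19: cancel R11 -> on_hand[A=14 B=34 C=39 D=43 E=47] avail[A=10 B=34 C=39 D=35 E=42] open={R10,R7,R8}
Step 20: reserve R12 D 2 -> on_hand[A=14 B=34 C=39 D=43 E=47] avail[A=10 B=34 C=39 D=33 E=42] open={R10,R12,R7,R8}
Final available[C] = 39

Answer: 39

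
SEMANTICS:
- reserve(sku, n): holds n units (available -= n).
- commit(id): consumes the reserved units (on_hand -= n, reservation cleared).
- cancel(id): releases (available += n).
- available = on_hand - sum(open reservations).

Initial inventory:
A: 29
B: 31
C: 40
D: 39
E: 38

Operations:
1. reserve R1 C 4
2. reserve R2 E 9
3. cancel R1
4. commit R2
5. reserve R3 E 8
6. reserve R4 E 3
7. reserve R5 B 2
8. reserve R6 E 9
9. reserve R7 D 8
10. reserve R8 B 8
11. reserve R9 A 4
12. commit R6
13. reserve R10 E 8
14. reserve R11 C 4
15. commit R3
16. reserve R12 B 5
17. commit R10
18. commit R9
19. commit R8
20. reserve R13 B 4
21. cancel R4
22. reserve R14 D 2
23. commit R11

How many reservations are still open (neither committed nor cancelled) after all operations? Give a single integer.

Step 1: reserve R1 C 4 -> on_hand[A=29 B=31 C=40 D=39 E=38] avail[A=29 B=31 C=36 D=39 E=38] open={R1}
Step 2: reserve R2 E 9 -> on_hand[A=29 B=31 C=40 D=39 E=38] avail[A=29 B=31 C=36 D=39 E=29] open={R1,R2}
Step 3: cancel R1 -> on_hand[A=29 B=31 C=40 D=39 E=38] avail[A=29 B=31 C=40 D=39 E=29] open={R2}
Step 4: commit R2 -> on_hand[A=29 B=31 C=40 D=39 E=29] avail[A=29 B=31 C=40 D=39 E=29] open={}
Step 5: reserve R3 E 8 -> on_hand[A=29 B=31 C=40 D=39 E=29] avail[A=29 B=31 C=40 D=39 E=21] open={R3}
Step 6: reserve R4 E 3 -> on_hand[A=29 B=31 C=40 D=39 E=29] avail[A=29 B=31 C=40 D=39 E=18] open={R3,R4}
Step 7: reserve R5 B 2 -> on_hand[A=29 B=31 C=40 D=39 E=29] avail[A=29 B=29 C=40 D=39 E=18] open={R3,R4,R5}
Step 8: reserve R6 E 9 -> on_hand[A=29 B=31 C=40 D=39 E=29] avail[A=29 B=29 C=40 D=39 E=9] open={R3,R4,R5,R6}
Step 9: reserve R7 D 8 -> on_hand[A=29 B=31 C=40 D=39 E=29] avail[A=29 B=29 C=40 D=31 E=9] open={R3,R4,R5,R6,R7}
Step 10: reserve R8 B 8 -> on_hand[A=29 B=31 C=40 D=39 E=29] avail[A=29 B=21 C=40 D=31 E=9] open={R3,R4,R5,R6,R7,R8}
Step 11: reserve R9 A 4 -> on_hand[A=29 B=31 C=40 D=39 E=29] avail[A=25 B=21 C=40 D=31 E=9] open={R3,R4,R5,R6,R7,R8,R9}
Step 12: commit R6 -> on_hand[A=29 B=31 C=40 D=39 E=20] avail[A=25 B=21 C=40 D=31 E=9] open={R3,R4,R5,R7,R8,R9}
Step 13: reserve R10 E 8 -> on_hand[A=29 B=31 C=40 D=39 E=20] avail[A=25 B=21 C=40 D=31 E=1] open={R10,R3,R4,R5,R7,R8,R9}
Step 14: reserve R11 C 4 -> on_hand[A=29 B=31 C=40 D=39 E=20] avail[A=25 B=21 C=36 D=31 E=1] open={R10,R11,R3,R4,R5,R7,R8,R9}
Step 15: commit R3 -> on_hand[A=29 B=31 C=40 D=39 E=12] avail[A=25 B=21 C=36 D=31 E=1] open={R10,R11,R4,R5,R7,R8,R9}
Step 16: reserve R12 B 5 -> on_hand[A=29 B=31 C=40 D=39 E=12] avail[A=25 B=16 C=36 D=31 E=1] open={R10,R11,R12,R4,R5,R7,R8,R9}
Step 17: commit R10 -> on_hand[A=29 B=31 C=40 D=39 E=4] avail[A=25 B=16 C=36 D=31 E=1] open={R11,R12,R4,R5,R7,R8,R9}
Step 18: commit R9 -> on_hand[A=25 B=31 C=40 D=39 E=4] avail[A=25 B=16 C=36 D=31 E=1] open={R11,R12,R4,R5,R7,R8}
Step 19: commit R8 -> on_hand[A=25 B=23 C=40 D=39 E=4] avail[A=25 B=16 C=36 D=31 E=1] open={R11,R12,R4,R5,R7}
Step 20: reserve R13 B 4 -> on_hand[A=25 B=23 C=40 D=39 E=4] avail[A=25 B=12 C=36 D=31 E=1] open={R11,R12,R13,R4,R5,R7}
Step 21: cancel R4 -> on_hand[A=25 B=23 C=40 D=39 E=4] avail[A=25 B=12 C=36 D=31 E=4] open={R11,R12,R13,R5,R7}
Step 22: reserve R14 D 2 -> on_hand[A=25 B=23 C=40 D=39 E=4] avail[A=25 B=12 C=36 D=29 E=4] open={R11,R12,R13,R14,R5,R7}
Step 23: commit R11 -> on_hand[A=25 B=23 C=36 D=39 E=4] avail[A=25 B=12 C=36 D=29 E=4] open={R12,R13,R14,R5,R7}
Open reservations: ['R12', 'R13', 'R14', 'R5', 'R7'] -> 5

Answer: 5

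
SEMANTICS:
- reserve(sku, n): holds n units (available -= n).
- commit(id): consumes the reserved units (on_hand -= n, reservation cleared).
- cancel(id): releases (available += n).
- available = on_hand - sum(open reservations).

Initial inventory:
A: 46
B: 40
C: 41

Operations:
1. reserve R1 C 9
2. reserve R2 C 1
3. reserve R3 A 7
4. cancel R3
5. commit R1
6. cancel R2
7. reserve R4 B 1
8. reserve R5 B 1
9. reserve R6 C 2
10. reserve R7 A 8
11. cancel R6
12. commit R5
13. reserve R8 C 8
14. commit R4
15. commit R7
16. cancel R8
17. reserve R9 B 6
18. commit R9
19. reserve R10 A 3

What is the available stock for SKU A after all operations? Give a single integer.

Step 1: reserve R1 C 9 -> on_hand[A=46 B=40 C=41] avail[A=46 B=40 C=32] open={R1}
Step 2: reserve R2 C 1 -> on_hand[A=46 B=40 C=41] avail[A=46 B=40 C=31] open={R1,R2}
Step 3: reserve R3 A 7 -> on_hand[A=46 B=40 C=41] avail[A=39 B=40 C=31] open={R1,R2,R3}
Step 4: cancel R3 -> on_hand[A=46 B=40 C=41] avail[A=46 B=40 C=31] open={R1,R2}
Step 5: commit R1 -> on_hand[A=46 B=40 C=32] avail[A=46 B=40 C=31] open={R2}
Step 6: cancel R2 -> on_hand[A=46 B=40 C=32] avail[A=46 B=40 C=32] open={}
Step 7: reserve R4 B 1 -> on_hand[A=46 B=40 C=32] avail[A=46 B=39 C=32] open={R4}
Step 8: reserve R5 B 1 -> on_hand[A=46 B=40 C=32] avail[A=46 B=38 C=32] open={R4,R5}
Step 9: reserve R6 C 2 -> on_hand[A=46 B=40 C=32] avail[A=46 B=38 C=30] open={R4,R5,R6}
Step 10: reserve R7 A 8 -> on_hand[A=46 B=40 C=32] avail[A=38 B=38 C=30] open={R4,R5,R6,R7}
Step 11: cancel R6 -> on_hand[A=46 B=40 C=32] avail[A=38 B=38 C=32] open={R4,R5,R7}
Step 12: commit R5 -> on_hand[A=46 B=39 C=32] avail[A=38 B=38 C=32] open={R4,R7}
Step 13: reserve R8 C 8 -> on_hand[A=46 B=39 C=32] avail[A=38 B=38 C=24] open={R4,R7,R8}
Step 14: commit R4 -> on_hand[A=46 B=38 C=32] avail[A=38 B=38 C=24] open={R7,R8}
Step 15: commit R7 -> on_hand[A=38 B=38 C=32] avail[A=38 B=38 C=24] open={R8}
Step 16: cancel R8 -> on_hand[A=38 B=38 C=32] avail[A=38 B=38 C=32] open={}
Step 17: reserve R9 B 6 -> on_hand[A=38 B=38 C=32] avail[A=38 B=32 C=32] open={R9}
Step 18: commit R9 -> on_hand[A=38 B=32 C=32] avail[A=38 B=32 C=32] open={}
Step 19: reserve R10 A 3 -> on_hand[A=38 B=32 C=32] avail[A=35 B=32 C=32] open={R10}
Final available[A] = 35

Answer: 35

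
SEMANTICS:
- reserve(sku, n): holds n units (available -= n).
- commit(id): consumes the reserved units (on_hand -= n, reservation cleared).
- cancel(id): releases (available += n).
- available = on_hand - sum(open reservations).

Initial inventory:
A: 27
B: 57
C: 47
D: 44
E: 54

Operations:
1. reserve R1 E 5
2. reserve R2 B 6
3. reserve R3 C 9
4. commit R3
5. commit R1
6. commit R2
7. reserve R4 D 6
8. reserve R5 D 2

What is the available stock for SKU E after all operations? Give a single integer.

Step 1: reserve R1 E 5 -> on_hand[A=27 B=57 C=47 D=44 E=54] avail[A=27 B=57 C=47 D=44 E=49] open={R1}
Step 2: reserve R2 B 6 -> on_hand[A=27 B=57 C=47 D=44 E=54] avail[A=27 B=51 C=47 D=44 E=49] open={R1,R2}
Step 3: reserve R3 C 9 -> on_hand[A=27 B=57 C=47 D=44 E=54] avail[A=27 B=51 C=38 D=44 E=49] open={R1,R2,R3}
Step 4: commit R3 -> on_hand[A=27 B=57 C=38 D=44 E=54] avail[A=27 B=51 C=38 D=44 E=49] open={R1,R2}
Step 5: commit R1 -> on_hand[A=27 B=57 C=38 D=44 E=49] avail[A=27 B=51 C=38 D=44 E=49] open={R2}
Step 6: commit R2 -> on_hand[A=27 B=51 C=38 D=44 E=49] avail[A=27 B=51 C=38 D=44 E=49] open={}
Step 7: reserve R4 D 6 -> on_hand[A=27 B=51 C=38 D=44 E=49] avail[A=27 B=51 C=38 D=38 E=49] open={R4}
Step 8: reserve R5 D 2 -> on_hand[A=27 B=51 C=38 D=44 E=49] avail[A=27 B=51 C=38 D=36 E=49] open={R4,R5}
Final available[E] = 49

Answer: 49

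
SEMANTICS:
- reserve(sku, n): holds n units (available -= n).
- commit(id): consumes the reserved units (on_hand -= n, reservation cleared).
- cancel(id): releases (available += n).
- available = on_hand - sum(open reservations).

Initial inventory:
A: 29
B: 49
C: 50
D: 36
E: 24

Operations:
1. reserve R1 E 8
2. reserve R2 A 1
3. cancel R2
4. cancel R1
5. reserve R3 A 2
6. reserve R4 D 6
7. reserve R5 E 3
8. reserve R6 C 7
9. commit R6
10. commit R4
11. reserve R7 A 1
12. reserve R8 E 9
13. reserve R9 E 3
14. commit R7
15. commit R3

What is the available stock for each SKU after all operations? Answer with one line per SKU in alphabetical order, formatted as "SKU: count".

Step 1: reserve R1 E 8 -> on_hand[A=29 B=49 C=50 D=36 E=24] avail[A=29 B=49 C=50 D=36 E=16] open={R1}
Step 2: reserve R2 A 1 -> on_hand[A=29 B=49 C=50 D=36 E=24] avail[A=28 B=49 C=50 D=36 E=16] open={R1,R2}
Step 3: cancel R2 -> on_hand[A=29 B=49 C=50 D=36 E=24] avail[A=29 B=49 C=50 D=36 E=16] open={R1}
Step 4: cancel R1 -> on_hand[A=29 B=49 C=50 D=36 E=24] avail[A=29 B=49 C=50 D=36 E=24] open={}
Step 5: reserve R3 A 2 -> on_hand[A=29 B=49 C=50 D=36 E=24] avail[A=27 B=49 C=50 D=36 E=24] open={R3}
Step 6: reserve R4 D 6 -> on_hand[A=29 B=49 C=50 D=36 E=24] avail[A=27 B=49 C=50 D=30 E=24] open={R3,R4}
Step 7: reserve R5 E 3 -> on_hand[A=29 B=49 C=50 D=36 E=24] avail[A=27 B=49 C=50 D=30 E=21] open={R3,R4,R5}
Step 8: reserve R6 C 7 -> on_hand[A=29 B=49 C=50 D=36 E=24] avail[A=27 B=49 C=43 D=30 E=21] open={R3,R4,R5,R6}
Step 9: commit R6 -> on_hand[A=29 B=49 C=43 D=36 E=24] avail[A=27 B=49 C=43 D=30 E=21] open={R3,R4,R5}
Step 10: commit R4 -> on_hand[A=29 B=49 C=43 D=30 E=24] avail[A=27 B=49 C=43 D=30 E=21] open={R3,R5}
Step 11: reserve R7 A 1 -> on_hand[A=29 B=49 C=43 D=30 E=24] avail[A=26 B=49 C=43 D=30 E=21] open={R3,R5,R7}
Step 12: reserve R8 E 9 -> on_hand[A=29 B=49 C=43 D=30 E=24] avail[A=26 B=49 C=43 D=30 E=12] open={R3,R5,R7,R8}
Step 13: reserve R9 E 3 -> on_hand[A=29 B=49 C=43 D=30 E=24] avail[A=26 B=49 C=43 D=30 E=9] open={R3,R5,R7,R8,R9}
Step 14: commit R7 -> on_hand[A=28 B=49 C=43 D=30 E=24] avail[A=26 B=49 C=43 D=30 E=9] open={R3,R5,R8,R9}
Step 15: commit R3 -> on_hand[A=26 B=49 C=43 D=30 E=24] avail[A=26 B=49 C=43 D=30 E=9] open={R5,R8,R9}

Answer: A: 26
B: 49
C: 43
D: 30
E: 9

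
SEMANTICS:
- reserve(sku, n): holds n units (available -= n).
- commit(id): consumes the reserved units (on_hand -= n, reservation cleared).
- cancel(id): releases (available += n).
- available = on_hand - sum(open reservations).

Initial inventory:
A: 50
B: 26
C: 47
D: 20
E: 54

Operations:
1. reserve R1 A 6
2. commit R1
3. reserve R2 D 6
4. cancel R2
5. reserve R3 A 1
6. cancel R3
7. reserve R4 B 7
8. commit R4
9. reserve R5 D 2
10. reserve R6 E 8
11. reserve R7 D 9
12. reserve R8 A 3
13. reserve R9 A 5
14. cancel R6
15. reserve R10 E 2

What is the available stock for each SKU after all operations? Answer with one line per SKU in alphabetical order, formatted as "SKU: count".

Answer: A: 36
B: 19
C: 47
D: 9
E: 52

Derivation:
Step 1: reserve R1 A 6 -> on_hand[A=50 B=26 C=47 D=20 E=54] avail[A=44 B=26 C=47 D=20 E=54] open={R1}
Step 2: commit R1 -> on_hand[A=44 B=26 C=47 D=20 E=54] avail[A=44 B=26 C=47 D=20 E=54] open={}
Step 3: reserve R2 D 6 -> on_hand[A=44 B=26 C=47 D=20 E=54] avail[A=44 B=26 C=47 D=14 E=54] open={R2}
Step 4: cancel R2 -> on_hand[A=44 B=26 C=47 D=20 E=54] avail[A=44 B=26 C=47 D=20 E=54] open={}
Step 5: reserve R3 A 1 -> on_hand[A=44 B=26 C=47 D=20 E=54] avail[A=43 B=26 C=47 D=20 E=54] open={R3}
Step 6: cancel R3 -> on_hand[A=44 B=26 C=47 D=20 E=54] avail[A=44 B=26 C=47 D=20 E=54] open={}
Step 7: reserve R4 B 7 -> on_hand[A=44 B=26 C=47 D=20 E=54] avail[A=44 B=19 C=47 D=20 E=54] open={R4}
Step 8: commit R4 -> on_hand[A=44 B=19 C=47 D=20 E=54] avail[A=44 B=19 C=47 D=20 E=54] open={}
Step 9: reserve R5 D 2 -> on_hand[A=44 B=19 C=47 D=20 E=54] avail[A=44 B=19 C=47 D=18 E=54] open={R5}
Step 10: reserve R6 E 8 -> on_hand[A=44 B=19 C=47 D=20 E=54] avail[A=44 B=19 C=47 D=18 E=46] open={R5,R6}
Step 11: reserve R7 D 9 -> on_hand[A=44 B=19 C=47 D=20 E=54] avail[A=44 B=19 C=47 D=9 E=46] open={R5,R6,R7}
Step 12: reserve R8 A 3 -> on_hand[A=44 B=19 C=47 D=20 E=54] avail[A=41 B=19 C=47 D=9 E=46] open={R5,R6,R7,R8}
Step 13: reserve R9 A 5 -> on_hand[A=44 B=19 C=47 D=20 E=54] avail[A=36 B=19 C=47 D=9 E=46] open={R5,R6,R7,R8,R9}
Step 14: cancel R6 -> on_hand[A=44 B=19 C=47 D=20 E=54] avail[A=36 B=19 C=47 D=9 E=54] open={R5,R7,R8,R9}
Step 15: reserve R10 E 2 -> on_hand[A=44 B=19 C=47 D=20 E=54] avail[A=36 B=19 C=47 D=9 E=52] open={R10,R5,R7,R8,R9}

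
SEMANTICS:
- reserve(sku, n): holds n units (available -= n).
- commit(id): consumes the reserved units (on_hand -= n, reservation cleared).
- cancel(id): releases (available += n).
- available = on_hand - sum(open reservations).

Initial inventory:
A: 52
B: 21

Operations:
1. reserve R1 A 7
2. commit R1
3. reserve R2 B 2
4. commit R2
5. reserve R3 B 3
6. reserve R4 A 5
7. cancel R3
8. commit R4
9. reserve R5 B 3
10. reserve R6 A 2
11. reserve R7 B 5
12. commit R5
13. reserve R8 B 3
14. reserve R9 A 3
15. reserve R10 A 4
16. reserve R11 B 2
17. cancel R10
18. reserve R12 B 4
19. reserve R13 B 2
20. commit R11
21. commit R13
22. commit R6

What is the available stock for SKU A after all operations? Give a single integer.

Answer: 35

Derivation:
Step 1: reserve R1 A 7 -> on_hand[A=52 B=21] avail[A=45 B=21] open={R1}
Step 2: commit R1 -> on_hand[A=45 B=21] avail[A=45 B=21] open={}
Step 3: reserve R2 B 2 -> on_hand[A=45 B=21] avail[A=45 B=19] open={R2}
Step 4: commit R2 -> on_hand[A=45 B=19] avail[A=45 B=19] open={}
Step 5: reserve R3 B 3 -> on_hand[A=45 B=19] avail[A=45 B=16] open={R3}
Step 6: reserve R4 A 5 -> on_hand[A=45 B=19] avail[A=40 B=16] open={R3,R4}
Step 7: cancel R3 -> on_hand[A=45 B=19] avail[A=40 B=19] open={R4}
Step 8: commit R4 -> on_hand[A=40 B=19] avail[A=40 B=19] open={}
Step 9: reserve R5 B 3 -> on_hand[A=40 B=19] avail[A=40 B=16] open={R5}
Step 10: reserve R6 A 2 -> on_hand[A=40 B=19] avail[A=38 B=16] open={R5,R6}
Step 11: reserve R7 B 5 -> on_hand[A=40 B=19] avail[A=38 B=11] open={R5,R6,R7}
Step 12: commit R5 -> on_hand[A=40 B=16] avail[A=38 B=11] open={R6,R7}
Step 13: reserve R8 B 3 -> on_hand[A=40 B=16] avail[A=38 B=8] open={R6,R7,R8}
Step 14: reserve R9 A 3 -> on_hand[A=40 B=16] avail[A=35 B=8] open={R6,R7,R8,R9}
Step 15: reserve R10 A 4 -> on_hand[A=40 B=16] avail[A=31 B=8] open={R10,R6,R7,R8,R9}
Step 16: reserve R11 B 2 -> on_hand[A=40 B=16] avail[A=31 B=6] open={R10,R11,R6,R7,R8,R9}
Step 17: cancel R10 -> on_hand[A=40 B=16] avail[A=35 B=6] open={R11,R6,R7,R8,R9}
Step 18: reserve R12 B 4 -> on_hand[A=40 B=16] avail[A=35 B=2] open={R11,R12,R6,R7,R8,R9}
Step 19: reserve R13 B 2 -> on_hand[A=40 B=16] avail[A=35 B=0] open={R11,R12,R13,R6,R7,R8,R9}
Step 20: commit R11 -> on_hand[A=40 B=14] avail[A=35 B=0] open={R12,R13,R6,R7,R8,R9}
Step 21: commit R13 -> on_hand[A=40 B=12] avail[A=35 B=0] open={R12,R6,R7,R8,R9}
Step 22: commit R6 -> on_hand[A=38 B=12] avail[A=35 B=0] open={R12,R7,R8,R9}
Final available[A] = 35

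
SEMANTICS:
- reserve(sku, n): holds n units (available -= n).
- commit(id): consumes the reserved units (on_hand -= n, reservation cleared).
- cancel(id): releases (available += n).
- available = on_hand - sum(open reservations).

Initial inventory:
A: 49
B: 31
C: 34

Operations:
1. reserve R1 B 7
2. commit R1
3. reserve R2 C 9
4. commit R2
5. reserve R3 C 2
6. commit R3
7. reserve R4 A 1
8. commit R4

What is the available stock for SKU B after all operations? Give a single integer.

Step 1: reserve R1 B 7 -> on_hand[A=49 B=31 C=34] avail[A=49 B=24 C=34] open={R1}
Step 2: commit R1 -> on_hand[A=49 B=24 C=34] avail[A=49 B=24 C=34] open={}
Step 3: reserve R2 C 9 -> on_hand[A=49 B=24 C=34] avail[A=49 B=24 C=25] open={R2}
Step 4: commit R2 -> on_hand[A=49 B=24 C=25] avail[A=49 B=24 C=25] open={}
Step 5: reserve R3 C 2 -> on_hand[A=49 B=24 C=25] avail[A=49 B=24 C=23] open={R3}
Step 6: commit R3 -> on_hand[A=49 B=24 C=23] avail[A=49 B=24 C=23] open={}
Step 7: reserve R4 A 1 -> on_hand[A=49 B=24 C=23] avail[A=48 B=24 C=23] open={R4}
Step 8: commit R4 -> on_hand[A=48 B=24 C=23] avail[A=48 B=24 C=23] open={}
Final available[B] = 24

Answer: 24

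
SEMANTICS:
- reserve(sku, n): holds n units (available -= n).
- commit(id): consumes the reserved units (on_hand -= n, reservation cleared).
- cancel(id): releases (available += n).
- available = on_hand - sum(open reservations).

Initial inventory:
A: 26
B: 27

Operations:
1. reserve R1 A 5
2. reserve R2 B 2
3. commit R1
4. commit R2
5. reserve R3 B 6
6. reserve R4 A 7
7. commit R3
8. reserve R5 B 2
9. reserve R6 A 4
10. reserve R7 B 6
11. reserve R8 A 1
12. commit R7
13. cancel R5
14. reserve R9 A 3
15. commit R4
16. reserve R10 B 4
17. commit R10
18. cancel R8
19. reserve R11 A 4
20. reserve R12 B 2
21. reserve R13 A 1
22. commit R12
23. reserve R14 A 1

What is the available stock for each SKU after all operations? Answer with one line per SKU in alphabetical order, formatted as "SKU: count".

Answer: A: 1
B: 7

Derivation:
Step 1: reserve R1 A 5 -> on_hand[A=26 B=27] avail[A=21 B=27] open={R1}
Step 2: reserve R2 B 2 -> on_hand[A=26 B=27] avail[A=21 B=25] open={R1,R2}
Step 3: commit R1 -> on_hand[A=21 B=27] avail[A=21 B=25] open={R2}
Step 4: commit R2 -> on_hand[A=21 B=25] avail[A=21 B=25] open={}
Step 5: reserve R3 B 6 -> on_hand[A=21 B=25] avail[A=21 B=19] open={R3}
Step 6: reserve R4 A 7 -> on_hand[A=21 B=25] avail[A=14 B=19] open={R3,R4}
Step 7: commit R3 -> on_hand[A=21 B=19] avail[A=14 B=19] open={R4}
Step 8: reserve R5 B 2 -> on_hand[A=21 B=19] avail[A=14 B=17] open={R4,R5}
Step 9: reserve R6 A 4 -> on_hand[A=21 B=19] avail[A=10 B=17] open={R4,R5,R6}
Step 10: reserve R7 B 6 -> on_hand[A=21 B=19] avail[A=10 B=11] open={R4,R5,R6,R7}
Step 11: reserve R8 A 1 -> on_hand[A=21 B=19] avail[A=9 B=11] open={R4,R5,R6,R7,R8}
Step 12: commit R7 -> on_hand[A=21 B=13] avail[A=9 B=11] open={R4,R5,R6,R8}
Step 13: cancel R5 -> on_hand[A=21 B=13] avail[A=9 B=13] open={R4,R6,R8}
Step 14: reserve R9 A 3 -> on_hand[A=21 B=13] avail[A=6 B=13] open={R4,R6,R8,R9}
Step 15: commit R4 -> on_hand[A=14 B=13] avail[A=6 B=13] open={R6,R8,R9}
Step 16: reserve R10 B 4 -> on_hand[A=14 B=13] avail[A=6 B=9] open={R10,R6,R8,R9}
Step 17: commit R10 -> on_hand[A=14 B=9] avail[A=6 B=9] open={R6,R8,R9}
Step 18: cancel R8 -> on_hand[A=14 B=9] avail[A=7 B=9] open={R6,R9}
Step 19: reserve R11 A 4 -> on_hand[A=14 B=9] avail[A=3 B=9] open={R11,R6,R9}
Step 20: reserve R12 B 2 -> on_hand[A=14 B=9] avail[A=3 B=7] open={R11,R12,R6,R9}
Step 21: reserve R13 A 1 -> on_hand[A=14 B=9] avail[A=2 B=7] open={R11,R12,R13,R6,R9}
Step 22: commit R12 -> on_hand[A=14 B=7] avail[A=2 B=7] open={R11,R13,R6,R9}
Step 23: reserve R14 A 1 -> on_hand[A=14 B=7] avail[A=1 B=7] open={R11,R13,R14,R6,R9}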